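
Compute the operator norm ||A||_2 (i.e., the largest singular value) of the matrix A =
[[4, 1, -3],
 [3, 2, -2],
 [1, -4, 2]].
||A||_2 ≈ 6.8006 (= sqrt(largest eigenvalue of A^T A))

||A||_2 = sigma_max(A) = sqrt(lambda_max(A^T A)). Form the symmetric matrix M = A^T A =
[[26, 6, -16],
 [6, 21, -15],
 [-16, -15, 17]].
Its characteristic polynomial (trace, sum of principal 2x2 minors, determinant of M give the coefficients) is
  p(λ) = det(λ I - M) = λ^3 - 64λ^2 + 828λ - 324.
No integer candidate from the rational root theorem (±divisors of 324) is a root, so the roots are irrational. The cubic discriminant is Δ = 503974224 > 0, so there are three distinct real roots. p(0) = -324 and p(1) = 441 have opposite signs, so a root lies in (0, 1); Newton's method refines it to λ ≈ 0.4038. p(17) = 169 and p(18) = -324 have opposite signs, so a root lies in (17, 18); Newton's method refines it to λ ≈ 17.3482. p(46) = -324 and p(47) = 1039 have opposite signs, so a root lies in (46, 47); Newton's method refines it to λ ≈ 46.248. Check (Vieta): the three roots sum to 64, matching tr M = 64.
So the eigenvalues of A^T A are ≈ 0.4038, 17.3482, 46.248 (all ≥ 0, as they must be for A^T A). The largest is λ_max ≈ 46.248, hence ||A||_2 = sqrt(λ_max) ≈ 6.8006.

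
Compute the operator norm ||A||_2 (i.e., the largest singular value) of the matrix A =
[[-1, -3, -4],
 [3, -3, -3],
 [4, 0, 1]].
||A||_2 = sqrt((70 + sqrt(364))/2) ≈ 6.6738 (= sqrt(largest eigenvalue of A^T A))

||A||_2 = sigma_max(A) = sqrt(lambda_max(A^T A)). Form the symmetric matrix M = A^T A =
[[26, -6, -1],
 [-6, 18, 21],
 [-1, 21, 26]].
Its characteristic polynomial (trace, sum of principal 2x2 minors, determinant of M give the coefficients) is
  p(λ) = det(λ I - M) = λ^3 - 70λ^2 + 1134λ.
The constant term is 0, so λ = 0 is a root. Dividing out λ leaves p(λ) = λ(λ^2 - 70λ + 1134). For λ^2 - 70λ + 1134 the discriminant is 364. It is nonnegative but not a perfect square, so the roots are real and irrational: λ = (70 ± sqrt(364))/2 ≈ 44.5394, 25.4606.
So the eigenvalues of A^T A are ≈ 0, 25.4606, 44.5394 (all ≥ 0, as they must be for A^T A). The largest is λ_max = (70 + sqrt(364))/2 ≈ 44.5394, hence ||A||_2 = sqrt(λ_max) = sqrt((70 + sqrt(364))/2) ≈ 6.6738.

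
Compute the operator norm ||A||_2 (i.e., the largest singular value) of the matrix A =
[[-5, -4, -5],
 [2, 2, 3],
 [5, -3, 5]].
||A||_2 ≈ 10.7189 (= sqrt(largest eigenvalue of A^T A))

||A||_2 = sigma_max(A) = sqrt(lambda_max(A^T A)). Form the symmetric matrix M = A^T A =
[[54, 9, 56],
 [9, 29, 11],
 [56, 11, 59]].
Its characteristic polynomial (trace, sum of principal 2x2 minors, determinant of M give the coefficients) is
  p(λ) = det(λ I - M) = λ^3 - 142λ^2 + 3125λ - 1225.
No integer candidate from the rational root theorem (±divisors of 1225) is a root, so the roots are irrational. The cubic discriminant is Δ = 70557809425 > 0, so there are three distinct real roots. p(0) = -1225 and p(1) = 1759 have opposite signs, so a root lies in (0, 1); Newton's method refines it to λ ≈ 0.3992. p(26) = 1609 and p(27) = -685 have opposite signs, so a root lies in (26, 27); Newton's method refines it to λ ≈ 26.707. p(114) = -8863 and p(115) = 1075 have opposite signs, so a root lies in (114, 115); Newton's method refines it to λ ≈ 114.8938. Check (Vieta): the three roots sum to 142, matching tr M = 142.
So the eigenvalues of A^T A are ≈ 0.3992, 26.707, 114.8938 (all ≥ 0, as they must be for A^T A). The largest is λ_max ≈ 114.8938, hence ||A||_2 = sqrt(λ_max) ≈ 10.7189.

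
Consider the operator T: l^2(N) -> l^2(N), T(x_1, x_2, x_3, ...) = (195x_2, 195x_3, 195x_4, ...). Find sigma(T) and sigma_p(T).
sigma(T) = closed disk {z in C : |z| ≤ 195}; sigma_p(T) = open disk {z in C : |z| < 195}

Note T = 195·V where V is the unit left shift (V x)_k = x_{k+1}; so sigma(T) = 195·sigma(V) and ||T|| = 195||V||. ||T x||^2 = 38025sum_{k≥2} |x_k|^2 ≤ 38025||x||^2, with equality on {x : x_1 = 0}, so ||T|| = 195. For any lambda with |lambda| < 195, set r = lambda/195 (|r| < 1); the vector x = (1, r, r^2, ...) is in l^2 and satisfies T x = 195(r, r^2, ...) = lambda x, so lambda is an eigenvalue. On the boundary |lambda| = 195 the geometric series diverges, so no l^2 eigenvector exists, but these lambda lie in the approximate point spectrum. Hence sigma(T) is the closed disk of radius 195 and sigma_p(T) is the open disk.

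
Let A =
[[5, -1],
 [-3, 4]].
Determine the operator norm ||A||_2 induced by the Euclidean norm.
||A||_2 = sqrt((51 + sqrt(1445))/2) ≈ 6.6713 (= sqrt(largest eigenvalue of A^T A))

||A||_2 = sigma_max(A) = sqrt(lambda_max(A^T A)). Form the symmetric matrix M = A^T A =
[[34, -17],
 [-17, 17]].
Its characteristic polynomial (trace, determinant of M give the coefficients) is
  p(λ) = det(λ I - M) = λ^2 - 51λ + 289.
For λ^2 - 51λ + 289 the discriminant is 1445. It is nonnegative but not a perfect square, so the roots are real and irrational: λ = (51 ± sqrt(1445))/2 ≈ 44.5066, 6.4934.
So the eigenvalues of A^T A are ≈ 6.4934, 44.5066 (all ≥ 0, as they must be for A^T A). The largest is λ_max = (51 + sqrt(1445))/2 ≈ 44.5066, hence ||A||_2 = sqrt(λ_max) = sqrt((51 + sqrt(1445))/2) ≈ 6.6713.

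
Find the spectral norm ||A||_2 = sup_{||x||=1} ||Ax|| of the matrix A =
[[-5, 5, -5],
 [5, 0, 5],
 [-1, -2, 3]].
||A||_2 ≈ 10.8921 (= sqrt(largest eigenvalue of A^T A))

||A||_2 = sigma_max(A) = sqrt(lambda_max(A^T A)). Form the symmetric matrix M = A^T A =
[[51, -23, 47],
 [-23, 29, -31],
 [47, -31, 59]].
Its characteristic polynomial (trace, sum of principal 2x2 minors, determinant of M give the coefficients) is
  p(λ) = det(λ I - M) = λ^3 - 139λ^2 + 2500λ - 10000.
No integer candidate from the rational root theorem (±divisors of 10000) is a root, so the roots are irrational. The cubic discriminant is Δ = 10681490000 > 0, so there are three distinct real roots. p(5) = -850 and p(6) = 212 have opposite signs, so a root lies in (5, 6); Newton's method refines it to λ ≈ 5.7807. p(14) = 500 and p(15) = -400 have opposite signs, so a root lies in (14, 15); Newton's method refines it to λ ≈ 14.5814. p(118) = -7404 and p(119) = 4280 have opposite signs, so a root lies in (118, 119); Newton's method refines it to λ ≈ 118.638. Check (Vieta): the three roots sum to 139, matching tr M = 139.
So the eigenvalues of A^T A are ≈ 5.7807, 14.5814, 118.638 (all ≥ 0, as they must be for A^T A). The largest is λ_max ≈ 118.638, hence ||A||_2 = sqrt(λ_max) ≈ 10.8921.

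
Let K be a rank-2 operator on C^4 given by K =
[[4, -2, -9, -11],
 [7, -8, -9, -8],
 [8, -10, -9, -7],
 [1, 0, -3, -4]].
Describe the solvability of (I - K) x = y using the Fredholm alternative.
(I - K) is invertible (det(I - K) = 60 ≠ 0), so for every y in C^4 the equation (I - K) x = y has a unique solution.

K has rank 2 and factors as K = U V^T = u1 v1^T + u2 v2^T with u1 = (-3, -3, -3, -1), v1 = (-2, 2, 3, 3), u2 = (2, -1, -2, 1), v2 = (-1, 2, 0, -1) (multiplying out reproduces the displayed K). The nonzero eigenvalues of U V^T coincide with those of the 2 x 2 matrix G = V^T U = [[v1·u1, v1·u2], [v2·u1, v2·u2]] = [[-12, -9], [-2, -5]], and by the Sylvester determinant identity det(I_4 - U V^T) = det(I_2 - V^T U) = det([[13, 9], [2, 6]]) = (13)(6) - (9)(2) = 60. (Direct check: I - K =
[[-3, 2, 9, 11],
 [-7, 9, 9, 8],
 [-8, 10, 10, 7],
 [-1, 0, 3, 5]]
has determinant 60.) The finite-dimensional Fredholm alternative says: either (I - K) is invertible, or ker(I - K) ≠ {0} and then range(I - K) = ker((I - K)^*)^⊥, with dim ker(I - K) = dim ker((I - K)^*). Since det(I - K) ≠ 0, 1 is not an eigenvalue of K and ker(I - K) = {0}, so we are in the first case: for every y there is a unique x = (I - K)^(-1) y. (Explicitly, by the Woodbury identity, (I - U V^T)^(-1) = I + U (I_2 - G)^(-1) V^T.)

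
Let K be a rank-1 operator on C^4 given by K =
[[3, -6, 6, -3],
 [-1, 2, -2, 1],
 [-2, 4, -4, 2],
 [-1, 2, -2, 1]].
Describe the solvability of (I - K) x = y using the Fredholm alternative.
(I - K) is invertible (det(I - K) = -1 ≠ 0), so for every y in C^4 the equation (I - K) x = y has a unique solution.

K has rank 1, so it is an outer product K = u v^T: every row of K is a multiple of one row vector. Reading off the entries, u = (-3, 1, 2, 1) and v = (-1, 2, -2, 1) (row i of K equals u_i·v^T). A rank-one matrix u v^T satisfies K u = u (v·u) and kills the (3)-dimensional subspace v^⊥, so its characteristic polynomial is lambda^3 (lambda - v·u) with v·u = tr K = 2. Hence the eigenvalues of I - K are 1 (multiplicity 3) and 1 - (2) = -1, so det(I - K) = -1. (Direct check: I - K =
[[-2, 6, -6, 3],
 [1, -1, 2, -1],
 [2, -4, 5, -2],
 [1, -2, 2, 0]]
has determinant -1.) The finite-dimensional Fredholm alternative says: either (I - K) is invertible, or ker(I - K) ≠ {0} and then range(I - K) = ker((I - K)^*)^⊥, with dim ker(I - K) = dim ker((I - K)^*). Since det(I - K) ≠ 0, 1 is not an eigenvalue of K and ker(I - K) = {0}, so we are in the first case: for every y there is a unique x = (I - K)^(-1) y. Explicitly, by the Sherman–Morrison formula, (I - u v^T)^(-1) = I + u v^T/(1 - v·u), i.e. (I - K)^(-1) = I - K.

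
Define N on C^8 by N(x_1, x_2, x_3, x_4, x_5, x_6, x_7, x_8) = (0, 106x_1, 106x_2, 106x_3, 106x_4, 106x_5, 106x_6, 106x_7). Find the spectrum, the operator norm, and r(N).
sigma(N) = {0}; ||N|| = 106; r(N) = 0. (N is nilpotent with N^8 = 0.)

On C^8, N is a strictly lower-triangular matrix with 106 on the subdiagonal and zeros elsewhere, so its characteristic polynomial is lambda^8 and every eigenvalue is 0: sigma(N) = {0}. For the operator norm, N e_i = 106e_{i+1} for i = 1, ..., 7 and N e_8 = 0, so the singular values of N are 106 (with multiplicity 7) and 0; hence ||N|| = 106. The spectral radius r(N) = max|lambda| = 0. Note ||N|| > r(N) — characteristic of non-normal nilpotent operators. Indeed N^8 = 0.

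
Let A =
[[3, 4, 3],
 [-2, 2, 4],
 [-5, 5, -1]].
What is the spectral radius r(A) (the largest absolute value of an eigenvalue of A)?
r(A) ≈ 6.1164

The eigenvalues of A are the roots of its characteristic polynomial. With M = A (coefficients from the trace, the sum of principal 2x2 minors, and det A):
  p(λ) = det(λ I - M) = λ^3 - 4λ^2 + 4λ + 154.
No integer candidate from the rational root theorem (±divisors of 154) is a root, so the roots are irrational. The cubic discriminant is Δ = -645260 < 0, so there is one real root and a complex-conjugate pair. p(-5) = -91 and p(-4) = 10 have opposite signs, so a root lies in (-5, -4); Newton's method refines it to λ ≈ -4.1164. Dividing out (λ - (-4.1164)) leaves approximately λ^2 - 8.1164λ + 37.4109. For λ^2 - 8.1164λ + 37.4109 the discriminant is -83.767. It is negative, so the remaining roots are the complex-conjugate pair λ ≈ 4.0582 ± 4.5762i. Their product equals the constant term, so |λ|^2 ≈ 37.4109 and |λ| ≈ 6.1164.
Thus the eigenvalues (to 4 decimals) are -4.1164 (modulus 4.1164); 4.0582 ± 4.5762i (modulus 6.1164). The spectral radius is the largest modulus: r(A) ≈ 6.1164. (Cross-check: r(A) ≤ ||A||_2 ≈ 7.8062; equality holds whenever A is normal, though it can also hold for some non-normal A.)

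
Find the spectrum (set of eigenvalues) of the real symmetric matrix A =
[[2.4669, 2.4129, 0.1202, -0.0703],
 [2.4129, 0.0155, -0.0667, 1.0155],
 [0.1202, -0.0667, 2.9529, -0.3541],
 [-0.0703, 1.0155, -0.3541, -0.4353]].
sigma(A) ≈ {-2, 0, 3, 4}

A is real symmetric, so its spectrum consists of real eigenvalues. Expanding the characteristic polynomial of the displayed matrix gives
  det(λ I - A) = p(λ) = λ^4 + (-5)λ^3 + (-2)λ^2 + (24)λ + (0).
Solving p(λ) = 0 yields eigenvalues ≈ -2, 0, 3, 4. (A is shown rounded to 4 decimals, so these recover the underlying integer eigenvalues to within that precision.)
Verification: the trace of A = 5 equals the sum of eigenvalues 5, and det(A) ≈ 0.0007 matches the eigenvalue product 0.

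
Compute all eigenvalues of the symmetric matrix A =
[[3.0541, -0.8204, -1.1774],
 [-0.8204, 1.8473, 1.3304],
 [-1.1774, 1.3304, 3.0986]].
sigma(A) ≈ {1, 2, 5}

A is real symmetric, so its spectrum consists of real eigenvalues. Expanding the characteristic polynomial of the displayed matrix gives
  det(λ I - A) = p(λ) = λ^3 + (-8)λ^2 + (17)λ + (-10).
Solving p(λ) = 0 yields eigenvalues ≈ 1, 2, 5. (A is shown rounded to 4 decimals, so these recover the underlying integer eigenvalues to within that precision.)
Verification: the trace of A = 8 equals the sum of eigenvalues 8, and det(A) ≈ 9.9999 matches the eigenvalue product 10.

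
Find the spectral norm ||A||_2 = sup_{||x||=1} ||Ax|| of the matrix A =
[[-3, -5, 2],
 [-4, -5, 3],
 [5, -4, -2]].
||A||_2 ≈ 9.3685 (= sqrt(largest eigenvalue of A^T A))

||A||_2 = sigma_max(A) = sqrt(lambda_max(A^T A)). Form the symmetric matrix M = A^T A =
[[50, 15, -28],
 [15, 66, -17],
 [-28, -17, 17]].
Its characteristic polynomial (trace, sum of principal 2x2 minors, determinant of M give the coefficients) is
  p(λ) = det(λ I - M) = λ^3 - 133λ^2 + 3974λ - 361.
No integer candidate from the rational root theorem (±divisors of 361) is a root, so the roots are irrational. The cubic discriminant is Δ = 28350007489 > 0, so there are three distinct real roots. p(0) = -361 and p(1) = 3481 have opposite signs, so a root lies in (0, 1); Newton's method refines it to λ ≈ 0.0911. p(45) = 269 and p(46) = -1649 have opposite signs, so a root lies in (45, 46); Newton's method refines it to λ ≈ 45.1401. p(87) = -2797 and p(88) = 871 have opposite signs, so a root lies in (87, 88); Newton's method refines it to λ ≈ 87.7688. Check (Vieta): the three roots sum to 133, matching tr M = 133.
So the eigenvalues of A^T A are ≈ 0.0911, 45.1401, 87.7688 (all ≥ 0, as they must be for A^T A). The largest is λ_max ≈ 87.7688, hence ||A||_2 = sqrt(λ_max) ≈ 9.3685.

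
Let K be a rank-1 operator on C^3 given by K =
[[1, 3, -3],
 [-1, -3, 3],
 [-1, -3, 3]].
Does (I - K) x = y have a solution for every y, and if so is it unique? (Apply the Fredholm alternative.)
(I - K) is singular (det(I - K) = 0, i.e. 1 ∈ sigma(K)). (I - K) x = y is solvable iff y ⊥ ker((I - K)^*) = span{(1, 3, -3)}, i.e. iff y_1 + 3y_2 - 3y_3 = 0. When solvable, the solutions are x = y + c·(1, -1, -1), c arbitrary (ker(I - K) = span{(1, -1, -1)}, dimension 1).

K has rank 1, so it is an outer product K = u v^T: every row of K is a multiple of one row vector. Reading off the entries, u = (1, -1, -1) and v = (1, 3, -3) (row i of K equals u_i·v^T). A rank-one matrix u v^T satisfies K u = u (v·u) and kills the (2)-dimensional subspace v^⊥, so its characteristic polynomial is lambda^2 (lambda - v·u) with v·u = tr K = 1. Hence the eigenvalues of I - K are 1 (multiplicity 2) and 1 - (1) = 0, so det(I - K) = 0. (Direct check: I - K =
[[0, -3, 3],
 [1, 4, -3],
 [1, 3, -2]]
has determinant 0.) So 1 is an eigenvalue of K and (I - K) is not invertible. The finite-dimensional Fredholm alternative says: either (I - K) is invertible, or ker(I - K) ≠ {0} and then range(I - K) = ker((I - K)^*)^⊥, with dim ker(I - K) = dim ker((I - K)^*). We are in the second case, so we need both kernels. Kernel of I - K: (I - K) u = u - u (v·u) = u - u = 0, so ker(I - K) = span{u} = span{(1, -1, -1)} (it is exactly 1-dimensional because rank(I - K) = 2). Kernel of the adjoint: K is real, so (I - K)^* = I - K^T = I - v u^T, and (I - v u^T) v = v - v (u·v) = 0; hence ker((I - K)^*) = span{v} = span{(1, 3, -3)}. Therefore (I - K) x = y is solvable iff <y, v> = 0, i.e. iff y_1 + 3y_2 - 3y_3 = 0. When this holds, K y = u (v·y) = 0, so (I - K) y = y and x = y is a particular solution; the full solution set is the line x = y + c·u = y + c·(1, -1, -1), c ∈ C.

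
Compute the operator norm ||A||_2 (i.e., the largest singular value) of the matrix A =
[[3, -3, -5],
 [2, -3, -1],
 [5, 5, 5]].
||A||_2 ≈ 9.6484 (= sqrt(largest eigenvalue of A^T A))

||A||_2 = sigma_max(A) = sqrt(lambda_max(A^T A)). Form the symmetric matrix M = A^T A =
[[38, 10, 8],
 [10, 43, 43],
 [8, 43, 51]].
Its characteristic polynomial (trace, sum of principal 2x2 minors, determinant of M give the coefficients) is
  p(λ) = det(λ I - M) = λ^3 - 132λ^2 + 3752λ - 12100.
No integer candidate from the rational root theorem (±divisors of 12100) is a root, so the roots are irrational. The cubic discriminant is Δ = 26608227664 > 0, so there are three distinct real roots. p(3) = -2005 and p(4) = 860 have opposite signs, so a root lies in (3, 4); Newton's method refines it to λ ≈ 3.6908. p(35) = 395 and p(36) = -1444 have opposite signs, so a root lies in (35, 36); Newton's method refines it to λ ≈ 35.2172. p(93) = -475 and p(94) = 4820 have opposite signs, so a root lies in (93, 94); Newton's method refines it to λ ≈ 93.092. Check (Vieta): the three roots sum to 132, matching tr M = 132.
So the eigenvalues of A^T A are ≈ 3.6908, 35.2172, 93.092 (all ≥ 0, as they must be for A^T A). The largest is λ_max ≈ 93.092, hence ||A||_2 = sqrt(λ_max) ≈ 9.6484.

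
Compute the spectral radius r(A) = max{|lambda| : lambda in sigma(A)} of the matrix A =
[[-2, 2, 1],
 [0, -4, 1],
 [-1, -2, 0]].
r(A) ≈ 3.7963

The eigenvalues of A are the roots of its characteristic polynomial. With M = A (coefficients from the trace, the sum of principal 2x2 minors, and det A):
  p(λ) = det(λ I - M) = λ^3 + 6λ^2 + 11λ + 10.
No integer candidate from the rational root theorem (±divisors of 10) is a root, so the roots are irrational. The cubic discriminant is Δ = -428 < 0, so there is one real root and a complex-conjugate pair. p(-4) = -2 and p(-3) = 4 have opposite signs, so a root lies in (-4, -3); Newton's method refines it to λ ≈ -3.7963. Dividing out (λ - (-3.7963)) leaves approximately λ^2 + 2.2037λ + 2.6341. For λ^2 + 2.2037λ + 2.6341 the discriminant is -5.6803. It is negative, so the remaining roots are the complex-conjugate pair λ ≈ -1.1018 ± 1.1917i. Their product equals the constant term, so |λ|^2 ≈ 2.6341 and |λ| ≈ 1.623.
Thus the eigenvalues (to 4 decimals) are -3.7963 (modulus 3.7963); -1.1018 ± 1.1917i (modulus 1.623). The spectral radius is the largest modulus: r(A) ≈ 3.7963. (Cross-check: r(A) ≤ ||A||_2 ≈ 4.9348; equality holds whenever A is normal, though it can also hold for some non-normal A.)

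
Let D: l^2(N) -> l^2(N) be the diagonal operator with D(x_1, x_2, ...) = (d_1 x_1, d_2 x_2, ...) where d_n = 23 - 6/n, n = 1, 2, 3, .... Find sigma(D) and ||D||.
sigma(D) = {23 - 6/n : n ≥ 1} ∪ {23}; ||D|| = 23

A bounded diagonal operator on l^2 with diagonal entries d_n has spectrum equal to the closure of {d_n : n ≥ 1}: every d_n is an eigenvalue (with eigenvector e_n), so {d_n} ⊂ sigma(D); the spectrum is closed, so its closure is too; and for lambda not in the closure, (D - lambda I) has bounded inverse (the diagonal entries 1/(d_n - lambda) are bounded). For our sequence d_n = 23 - 6/n, n = 1, 2, 3, ...:
  - {d_n} = {23 - 6/n : n ≥ 1}; the only limit point is 23
  - closure = {23 - 6/n : n ≥ 1} ∪ {23}
For the norm: a diagonal operator has ||D|| = sup_n |d_n|. Here d_n = 23 - 6/n increases monotonically from d_1 = 17 toward 23, with all terms in [17, 23); so sup_n |d_n| = 23 (the supremum is the limit, not attained). So ||D|| = 23.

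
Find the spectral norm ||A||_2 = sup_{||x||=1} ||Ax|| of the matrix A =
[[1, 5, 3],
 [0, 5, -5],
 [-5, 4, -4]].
||A||_2 ≈ 9.7468 (= sqrt(largest eigenvalue of A^T A))

||A||_2 = sigma_max(A) = sqrt(lambda_max(A^T A)). Form the symmetric matrix M = A^T A =
[[26, -15, 23],
 [-15, 66, -26],
 [23, -26, 50]].
Its characteristic polynomial (trace, sum of principal 2x2 minors, determinant of M give the coefficients) is
  p(λ) = det(λ I - M) = λ^3 - 142λ^2 + 4886λ - 40000.
No integer candidate from the rational root theorem (±divisors of 40000) is a root, so the roots are irrational. The cubic discriminant is Δ = 13019817520 > 0, so there are three distinct real roots. p(12) = -88 and p(13) = 1717 have opposite signs, so a root lies in (12, 13); Newton's method refines it to λ ≈ 12.0462. p(34) = 1276 and p(35) = -65 have opposite signs, so a root lies in (34, 35); Newton's method refines it to λ ≈ 34.9528. p(95) = -5 and p(96) = 5120 have opposite signs, so a root lies in (95, 96); Newton's method refines it to λ ≈ 95.001. Check (Vieta): the three roots sum to 142, matching tr M = 142.
So the eigenvalues of A^T A are ≈ 12.0462, 34.9528, 95.001 (all ≥ 0, as they must be for A^T A). The largest is λ_max ≈ 95.001, hence ||A||_2 = sqrt(λ_max) ≈ 9.7468.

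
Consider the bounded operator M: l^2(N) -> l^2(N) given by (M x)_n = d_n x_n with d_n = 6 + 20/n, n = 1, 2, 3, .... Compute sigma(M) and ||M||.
sigma(M) = {6 + 20/n : n ≥ 1} ∪ {6}; ||M|| = 26

A bounded diagonal operator on l^2 with diagonal entries d_n has spectrum equal to the closure of {d_n : n ≥ 1}: every d_n is an eigenvalue (with eigenvector e_n), so {d_n} ⊂ sigma(M); the spectrum is closed, so its closure is too; and for lambda not in the closure, (M - lambda I) has bounded inverse (the diagonal entries 1/(d_n - lambda) are bounded). For our sequence d_n = 6 + 20/n, n = 1, 2, 3, ...:
  - {d_n} = {6 + 20/n : n ≥ 1}; the only limit point is 6
  - closure = {6 + 20/n : n ≥ 1} ∪ {6}
For the norm: a diagonal operator has ||M|| = sup_n |d_n|. Here d_n = 6 + 20/n is positive and decreasing, so sup_n |d_n| = d_1 = 6 + 20 = 26. So ||M|| = 26.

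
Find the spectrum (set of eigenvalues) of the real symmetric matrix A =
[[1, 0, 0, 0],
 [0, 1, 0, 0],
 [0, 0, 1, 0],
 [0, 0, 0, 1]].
sigma(A) ≈ {1} (1 with multiplicity 4)

A is real symmetric, so its spectrum consists of real eigenvalues. Expanding the characteristic polynomial of the displayed matrix gives
  det(λ I - A) = p(λ) = λ^4 + (-4)λ^3 + (6)λ^2 + (-4)λ + (1).
Solving p(λ) = 0 yields eigenvalues ≈ 1, 1, 1, 1. (A is shown rounded to 4 decimals, so these recover the underlying integer eigenvalues to within that precision.)
Verification: the trace of A = 4 equals the sum of eigenvalues 4, and det(A) ≈ 1.0000 matches the eigenvalue product 1.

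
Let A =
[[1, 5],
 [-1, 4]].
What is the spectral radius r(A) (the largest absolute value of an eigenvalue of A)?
r(A) = 3

The eigenvalues of A are the roots of its characteristic polynomial. With M = A (coefficients from the trace and determinant):
  p(λ) = det(λ I - M) = λ^2 - 5λ + 9.
For λ^2 - 5λ + 9 the discriminant is -11. It is negative, so the roots are the complex-conjugate pair λ = 5/2 ± (sqrt(11)/2) i ≈ 2.5 ± 1.6583i. For a conjugate pair the product of the roots equals the constant term, so |λ|^2 = 9 and |λ| = sqrt(9) = 3.
Thus the eigenvalues (to 4 decimals) are 2.5 ± 1.6583i (modulus 3). The spectral radius is the largest modulus: r(A) = 3. (Cross-check: r(A) ≤ ||A||_2 ≈ 6.4051; equality holds whenever A is normal, though it can also hold for some non-normal A.)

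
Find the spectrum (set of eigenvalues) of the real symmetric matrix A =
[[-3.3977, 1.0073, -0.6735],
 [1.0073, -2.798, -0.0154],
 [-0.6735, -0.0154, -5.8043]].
sigma(A) ≈ {-6, -4, -2}

A is real symmetric, so its spectrum consists of real eigenvalues. Expanding the characteristic polynomial of the displayed matrix gives
  det(λ I - A) = p(λ) = λ^3 + (12)λ^2 + (44)λ + (48).
Solving p(λ) = 0 yields eigenvalues ≈ -6, -4, -2. (A is shown rounded to 4 decimals, so these recover the underlying integer eigenvalues to within that precision.)
Verification: the trace of A = -12 equals the sum of eigenvalues -12, and det(A) ≈ -47.9999 matches the eigenvalue product -48.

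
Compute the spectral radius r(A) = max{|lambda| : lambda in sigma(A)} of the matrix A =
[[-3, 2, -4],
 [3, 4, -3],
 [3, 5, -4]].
r(A) = sqrt(3) ≈ 1.7321

The eigenvalues of A are the roots of its characteristic polynomial. With M = A (coefficients from the trace, the sum of principal 2x2 minors, and det A):
  p(λ) = det(λ I - M) = λ^3 + 3λ^2 + 5λ + 3.
By the rational root theorem any rational root is an integer divisor of 3. Testing λ = -1: p(-1) = -1 + 3 - 5 + 3 = 0, so λ = -1 is a root. Dividing out (λ + 1) leaves p(λ) = (λ + 1)(λ^2 + 2λ + 3). For λ^2 + 2λ + 3 the discriminant is -8. It is negative, so the roots are the complex-conjugate pair λ = -1 ± (sqrt(8)/2) i ≈ -1 ± 1.4142i. For a conjugate pair the product of the roots equals the constant term, so |λ|^2 = 3 and |λ| = sqrt(3) ≈ 1.7321.
Thus the eigenvalues (to 4 decimals) are -1 ± 1.4142i (modulus 1.7321); -1 (modulus 1). The spectral radius is the largest modulus: r(A) = sqrt(3) ≈ 1.7321. (Cross-check: r(A) ≤ ||A||_2 ≈ 9.5064; equality holds whenever A is normal, though it can also hold for some non-normal A.)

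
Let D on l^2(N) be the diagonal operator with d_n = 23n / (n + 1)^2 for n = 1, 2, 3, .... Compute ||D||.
||D|| = 23/4 (attained at n = 1)

For D diagonal, ||D|| = sup_n |d_n|. Treat f(x) = 23x / (x + 1)^2 for real x > 0. By the quotient rule, f'(x) = 23(1 - x)/(x + 1)^3, which is positive for x < 1 and negative for x > 1. So f has a unique maximum at x = 1, and since 1 is a positive integer, the supremum over n ≥ 1 is attained at n = 1: d_1 = 23·1/(1 + 1)^2 = 23·1/4 = 23/4. Hence ||D|| = 23/4.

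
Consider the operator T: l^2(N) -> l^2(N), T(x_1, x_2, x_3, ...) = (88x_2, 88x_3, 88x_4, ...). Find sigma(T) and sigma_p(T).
sigma(T) = closed disk {z in C : |z| ≤ 88}; sigma_p(T) = open disk {z in C : |z| < 88}

Note T = 88·V where V is the unit left shift (V x)_k = x_{k+1}; so sigma(T) = 88·sigma(V) and ||T|| = 88||V||. ||T x||^2 = 7744sum_{k≥2} |x_k|^2 ≤ 7744||x||^2, with equality on {x : x_1 = 0}, so ||T|| = 88. For any lambda with |lambda| < 88, set r = lambda/88 (|r| < 1); the vector x = (1, r, r^2, ...) is in l^2 and satisfies T x = 88(r, r^2, ...) = lambda x, so lambda is an eigenvalue. On the boundary |lambda| = 88 the geometric series diverges, so no l^2 eigenvector exists, but these lambda lie in the approximate point spectrum. Hence sigma(T) is the closed disk of radius 88 and sigma_p(T) is the open disk.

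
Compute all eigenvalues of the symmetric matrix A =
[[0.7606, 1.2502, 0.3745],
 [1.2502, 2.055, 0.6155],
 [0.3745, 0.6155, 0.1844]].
sigma(A) ≈ {0, 3} (0 with multiplicity 2)

A is real symmetric, so its spectrum consists of real eigenvalues. Expanding the characteristic polynomial of the displayed matrix gives
  det(λ I - A) = p(λ) = λ^3 + (-3)λ^2 + (0)λ + (0).
Solving p(λ) = 0 yields eigenvalues ≈ 0, 0, 3. (A is shown rounded to 4 decimals, so these recover the underlying integer eigenvalues to within that precision.)
Verification: the trace of A = 3 equals the sum of eigenvalues 3, and det(A) ≈ -0.0000 matches the eigenvalue product 0.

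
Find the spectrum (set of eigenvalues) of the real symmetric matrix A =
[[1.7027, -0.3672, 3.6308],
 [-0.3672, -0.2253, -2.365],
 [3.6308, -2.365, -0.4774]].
sigma(A) ≈ {-4, 0, 5}

A is real symmetric, so its spectrum consists of real eigenvalues. Expanding the characteristic polynomial of the displayed matrix gives
  det(λ I - A) = p(λ) = λ^3 + (-1)λ^2 + (-20)λ + (0).
Solving p(λ) = 0 yields eigenvalues ≈ -4, 0, 5. (A is shown rounded to 4 decimals, so these recover the underlying integer eigenvalues to within that precision.)
Verification: the trace of A = 1 equals the sum of eigenvalues 1, and det(A) ≈ 0.0002 matches the eigenvalue product 0.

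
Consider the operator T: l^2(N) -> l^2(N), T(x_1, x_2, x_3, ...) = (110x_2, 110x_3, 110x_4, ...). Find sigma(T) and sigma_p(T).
sigma(T) = closed disk {z in C : |z| ≤ 110}; sigma_p(T) = open disk {z in C : |z| < 110}

Note T = 110·V where V is the unit left shift (V x)_k = x_{k+1}; so sigma(T) = 110·sigma(V) and ||T|| = 110||V||. ||T x||^2 = 12100sum_{k≥2} |x_k|^2 ≤ 12100||x||^2, with equality on {x : x_1 = 0}, so ||T|| = 110. For any lambda with |lambda| < 110, set r = lambda/110 (|r| < 1); the vector x = (1, r, r^2, ...) is in l^2 and satisfies T x = 110(r, r^2, ...) = lambda x, so lambda is an eigenvalue. On the boundary |lambda| = 110 the geometric series diverges, so no l^2 eigenvector exists, but these lambda lie in the approximate point spectrum. Hence sigma(T) is the closed disk of radius 110 and sigma_p(T) is the open disk.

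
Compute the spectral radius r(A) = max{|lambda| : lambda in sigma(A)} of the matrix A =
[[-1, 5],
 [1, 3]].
r(A) = 4

The eigenvalues of A are the roots of its characteristic polynomial. With M = A (coefficients from the trace and determinant):
  p(λ) = det(λ I - M) = λ^2 - 2λ - 8.
For λ^2 - 2λ - 8 the discriminant is 36. It is a perfect square (6^2), so the roots are rational: λ = (2 ± 6)/2 = 4, -2.
Thus the eigenvalues (to 4 decimals) are 4 (modulus 4); -2 (modulus 2). The spectral radius is the largest modulus: r(A) = 4. (Cross-check: r(A) ≤ ||A||_2 ≈ 5.8416; equality holds whenever A is normal, though it can also hold for some non-normal A.)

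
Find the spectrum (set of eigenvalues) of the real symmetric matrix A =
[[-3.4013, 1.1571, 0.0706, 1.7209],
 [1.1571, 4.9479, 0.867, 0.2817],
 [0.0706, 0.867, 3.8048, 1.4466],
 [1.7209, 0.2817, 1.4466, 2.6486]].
sigma(A) ≈ {-4, 2, 4, 6}

A is real symmetric, so its spectrum consists of real eigenvalues. Expanding the characteristic polynomial of the displayed matrix gives
  det(λ I - A) = p(λ) = λ^4 + (-8)λ^3 + (-4)λ^2 + (128)λ + (-192.002).
Solving p(λ) = 0 yields eigenvalues ≈ -4, 2, 4, 6. (A is shown rounded to 4 decimals, so these recover the underlying integer eigenvalues to within that precision.)
Verification: the trace of A = 8 equals the sum of eigenvalues 8, and det(A) ≈ -192.0020 matches the eigenvalue product -192.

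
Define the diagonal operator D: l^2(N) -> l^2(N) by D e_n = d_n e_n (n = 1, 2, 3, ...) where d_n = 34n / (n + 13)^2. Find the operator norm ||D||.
||D|| = 17/26 (attained at n = 13)

For D diagonal, ||D|| = sup_n |d_n|. Treat f(x) = 34x / (x + 13)^2 for real x > 0. By the quotient rule, f'(x) = 34(13 - x)/(x + 13)^3, which is positive for x < 13 and negative for x > 13. So f has a unique maximum at x = 13, and since 13 is a positive integer, the supremum over n ≥ 1 is attained at n = 13: d_13 = 34·13/(13 + 13)^2 = 34·13/676 = 17/26. Hence ||D|| = 17/26.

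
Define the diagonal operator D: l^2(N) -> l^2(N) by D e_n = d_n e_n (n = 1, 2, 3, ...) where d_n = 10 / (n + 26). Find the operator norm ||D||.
||D|| = 10/27 (attained at n = 1)

For D diagonal, ||D|| = sup_n |d_n| = sup_n 10/(n + 26). This is positive and strictly decreasing in n, so the supremum is attained at n = 1: d_1 = 10/(1 + 26) = 10/27. Hence ||D|| = 10/27.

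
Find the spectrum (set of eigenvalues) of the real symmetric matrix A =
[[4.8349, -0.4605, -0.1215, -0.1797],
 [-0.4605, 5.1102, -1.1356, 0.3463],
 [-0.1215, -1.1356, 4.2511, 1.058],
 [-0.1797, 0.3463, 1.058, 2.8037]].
sigma(A) ≈ {2, 4, 5, 6}

A is real symmetric, so its spectrum consists of real eigenvalues. Expanding the characteristic polynomial of the displayed matrix gives
  det(λ I - A) = p(λ) = λ^4 + (-17)λ^3 + (103.9988)λ^2 + (-267.9955)λ + (239.9946).
Solving p(λ) = 0 yields eigenvalues ≈ 2, 4, 5, 6. (A is shown rounded to 4 decimals, so these recover the underlying integer eigenvalues to within that precision.)
Verification: the trace of A = 17 equals the sum of eigenvalues 17, and det(A) ≈ 239.9946 matches the eigenvalue product 240.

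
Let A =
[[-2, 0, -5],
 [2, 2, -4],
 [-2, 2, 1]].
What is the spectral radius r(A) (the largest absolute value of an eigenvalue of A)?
r(A) ≈ 4.0784

The eigenvalues of A are the roots of its characteristic polynomial. With M = A (coefficients from the trace, the sum of principal 2x2 minors, and det A):
  p(λ) = det(λ I - M) = λ^3 - λ^2 - 6λ + 60.
No integer candidate from the rational root theorem (±divisors of 60) is a root, so the roots are irrational. The cubic discriminant is Δ = -89580 < 0, so there is one real root and a complex-conjugate pair. p(-5) = -60 and p(-4) = 4 have opposite signs, so a root lies in (-5, -4); Newton's method refines it to λ ≈ -4.0784. Dividing out (λ - (-4.0784)) leaves approximately λ^2 - 5.0784λ + 14.7117. For λ^2 - 5.0784λ + 14.7117 the discriminant is -33.0566. It is negative, so the remaining roots are the complex-conjugate pair λ ≈ 2.5392 ± 2.8747i. Their product equals the constant term, so |λ|^2 ≈ 14.7117 and |λ| ≈ 3.8356.
Thus the eigenvalues (to 4 decimals) are -4.0784 (modulus 4.0784); 2.5392 ± 2.8747i (modulus 3.8356). The spectral radius is the largest modulus: r(A) ≈ 4.0784. (Cross-check: r(A) ≤ ||A||_2 ≈ 6.5596; equality holds whenever A is normal, though it can also hold for some non-normal A.)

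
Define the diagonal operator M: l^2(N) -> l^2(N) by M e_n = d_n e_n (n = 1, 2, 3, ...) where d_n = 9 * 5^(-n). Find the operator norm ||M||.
||M|| = 9/5 (attained at n = 1)

For M diagonal, ||M|| = sup_n |d_n|. The sequence d_n = 9 * 5^(-n) is positive and strictly decreasing (ratio 5^(-1) < 1), so the supremum is d_1 = 9/5. Hence ||M|| = 9/5.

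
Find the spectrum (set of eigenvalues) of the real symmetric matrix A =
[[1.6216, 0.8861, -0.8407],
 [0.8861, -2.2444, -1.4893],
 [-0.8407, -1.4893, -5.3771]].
sigma(A) ≈ {-6, -2, 2}

A is real symmetric, so its spectrum consists of real eigenvalues. Expanding the characteristic polynomial of the displayed matrix gives
  det(λ I - A) = p(λ) = λ^3 + (6)λ^2 + (-4)λ + (-24).
Solving p(λ) = 0 yields eigenvalues ≈ -6, -2, 2. (A is shown rounded to 4 decimals, so these recover the underlying integer eigenvalues to within that precision.)
Verification: the trace of A = -6 equals the sum of eigenvalues -6, and det(A) ≈ 24.0005 matches the eigenvalue product 24.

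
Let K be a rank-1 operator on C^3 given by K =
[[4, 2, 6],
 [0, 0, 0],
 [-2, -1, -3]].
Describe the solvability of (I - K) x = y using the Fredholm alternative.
(I - K) is singular (det(I - K) = 0, i.e. 1 ∈ sigma(K)). (I - K) x = y is solvable iff y ⊥ ker((I - K)^*) = span{(2, 1, 3)}, i.e. iff 2y_1 + y_2 + 3y_3 = 0. When solvable, the solutions are x = y + c·(2, 0, -1), c arbitrary (ker(I - K) = span{(2, 0, -1)}, dimension 1).

K has rank 1, so it is an outer product K = u v^T: every row of K is a multiple of one row vector. Reading off the entries, u = (2, 0, -1) and v = (2, 1, 3) (row i of K equals u_i·v^T). A rank-one matrix u v^T satisfies K u = u (v·u) and kills the (2)-dimensional subspace v^⊥, so its characteristic polynomial is lambda^2 (lambda - v·u) with v·u = tr K = 1. Hence the eigenvalues of I - K are 1 (multiplicity 2) and 1 - (1) = 0, so det(I - K) = 0. (Direct check: I - K =
[[-3, -2, -6],
 [0, 1, 0],
 [2, 1, 4]]
has determinant 0.) So 1 is an eigenvalue of K and (I - K) is not invertible. The finite-dimensional Fredholm alternative says: either (I - K) is invertible, or ker(I - K) ≠ {0} and then range(I - K) = ker((I - K)^*)^⊥, with dim ker(I - K) = dim ker((I - K)^*). We are in the second case, so we need both kernels. Kernel of I - K: (I - K) u = u - u (v·u) = u - u = 0, so ker(I - K) = span{u} = span{(2, 0, -1)} (it is exactly 1-dimensional because rank(I - K) = 2). Kernel of the adjoint: K is real, so (I - K)^* = I - K^T = I - v u^T, and (I - v u^T) v = v - v (u·v) = 0; hence ker((I - K)^*) = span{v} = span{(2, 1, 3)}. Therefore (I - K) x = y is solvable iff <y, v> = 0, i.e. iff 2y_1 + y_2 + 3y_3 = 0. When this holds, K y = u (v·y) = 0, so (I - K) y = y and x = y is a particular solution; the full solution set is the line x = y + c·u = y + c·(2, 0, -1), c ∈ C.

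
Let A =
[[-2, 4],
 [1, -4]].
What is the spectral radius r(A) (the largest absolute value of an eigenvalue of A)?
r(A) = (6 + sqrt(20))/2 ≈ 5.2361

The eigenvalues of A are the roots of its characteristic polynomial. With M = A (coefficients from the trace and determinant):
  p(λ) = det(λ I - M) = λ^2 + 6λ + 4.
For λ^2 + 6λ + 4 the discriminant is 20. It is nonnegative but not a perfect square, so the roots are real and irrational: λ = (-6 ± sqrt(20))/2 ≈ -0.7639, -5.2361.
Thus the eigenvalues (to 4 decimals) are -0.7639 (modulus 0.7639); -5.2361 (modulus 5.2361). The spectral radius is the largest modulus: r(A) = (6 + sqrt(20))/2 ≈ 5.2361. (Cross-check: r(A) ≤ ||A||_2 ≈ 6.0467; equality holds whenever A is normal, though it can also hold for some non-normal A.)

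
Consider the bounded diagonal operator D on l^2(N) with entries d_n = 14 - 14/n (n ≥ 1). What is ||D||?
||D|| = 14

For a diagonal operator on l^2 with entries d_n, ||D|| = sup_n |d_n|. Here d_1 = 0, d_2 = 7, ..., and d_n = 14 - 14/n increases monotonically toward 14. All terms lie in [0, 14), so |d_n| = d_n and the supremum is the limit 14, which is not attained by any individual d_n. Hence ||D|| = 14.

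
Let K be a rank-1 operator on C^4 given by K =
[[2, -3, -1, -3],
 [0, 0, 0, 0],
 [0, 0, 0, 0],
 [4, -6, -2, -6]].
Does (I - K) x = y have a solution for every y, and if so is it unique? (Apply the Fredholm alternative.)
(I - K) is invertible (det(I - K) = 5 ≠ 0), so for every y in C^4 the equation (I - K) x = y has a unique solution.

K has rank 1, so it is an outer product K = u v^T: every row of K is a multiple of one row vector. Reading off the entries, u = (-1, 0, 0, -2) and v = (-2, 3, 1, 3) (row i of K equals u_i·v^T). A rank-one matrix u v^T satisfies K u = u (v·u) and kills the (3)-dimensional subspace v^⊥, so its characteristic polynomial is lambda^3 (lambda - v·u) with v·u = tr K = -4. Hence the eigenvalues of I - K are 1 (multiplicity 3) and 1 - (-4) = 5, so det(I - K) = 5. (Direct check: I - K =
[[-1, 3, 1, 3],
 [0, 1, 0, 0],
 [0, 0, 1, 0],
 [-4, 6, 2, 7]]
has determinant 5.) The finite-dimensional Fredholm alternative says: either (I - K) is invertible, or ker(I - K) ≠ {0} and then range(I - K) = ker((I - K)^*)^⊥, with dim ker(I - K) = dim ker((I - K)^*). Since det(I - K) ≠ 0, 1 is not an eigenvalue of K and ker(I - K) = {0}, so we are in the first case: for every y there is a unique x = (I - K)^(-1) y. Explicitly, by the Sherman–Morrison formula, (I - u v^T)^(-1) = I + u v^T/(1 - v·u), i.e. (I - K)^(-1) = I + K/(5).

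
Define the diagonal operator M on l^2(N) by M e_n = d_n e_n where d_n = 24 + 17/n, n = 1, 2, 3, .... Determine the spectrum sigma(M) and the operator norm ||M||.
sigma(M) = {24 + 17/n : n ≥ 1} ∪ {24}; ||M|| = 41

A bounded diagonal operator on l^2 with diagonal entries d_n has spectrum equal to the closure of {d_n : n ≥ 1}: every d_n is an eigenvalue (with eigenvector e_n), so {d_n} ⊂ sigma(M); the spectrum is closed, so its closure is too; and for lambda not in the closure, (M - lambda I) has bounded inverse (the diagonal entries 1/(d_n - lambda) are bounded). For our sequence d_n = 24 + 17/n, n = 1, 2, 3, ...:
  - {d_n} = {24 + 17/n : n ≥ 1}; the only limit point is 24
  - closure = {24 + 17/n : n ≥ 1} ∪ {24}
For the norm: a diagonal operator has ||M|| = sup_n |d_n|. Here d_n = 24 + 17/n is positive and decreasing, so sup_n |d_n| = d_1 = 24 + 17 = 41. So ||M|| = 41.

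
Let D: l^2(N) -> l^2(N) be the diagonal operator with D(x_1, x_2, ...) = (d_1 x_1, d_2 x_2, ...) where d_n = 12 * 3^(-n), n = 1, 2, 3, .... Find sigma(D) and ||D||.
sigma(D) = {12 * 3^(-n) : n ≥ 1} ∪ {0}; ||D|| = 4

A bounded diagonal operator on l^2 with diagonal entries d_n has spectrum equal to the closure of {d_n : n ≥ 1}: every d_n is an eigenvalue (with eigenvector e_n), so {d_n} ⊂ sigma(D); the spectrum is closed, so its closure is too; and for lambda not in the closure, (D - lambda I) has bounded inverse (the diagonal entries 1/(d_n - lambda) are bounded). For our sequence d_n = 12 * 3^(-n), n = 1, 2, 3, ...:
  - {d_n} = {12 * 3^(-n) : n ≥ 1}; the only limit point is 0
  - closure = {12 * 3^(-n) : n ≥ 1} ∪ {0}
For the norm: a diagonal operator has ||D|| = sup_n |d_n|. Here d_n = 12 * 3^(-n) is positive and decreasing, so sup_n |d_n| = d_1 = 12/3 = 4. So ||D|| = 4.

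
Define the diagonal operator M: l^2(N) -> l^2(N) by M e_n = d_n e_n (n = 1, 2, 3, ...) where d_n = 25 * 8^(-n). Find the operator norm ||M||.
||M|| = 25/8 (attained at n = 1)

For M diagonal, ||M|| = sup_n |d_n|. The sequence d_n = 25 * 8^(-n) is positive and strictly decreasing (ratio 8^(-1) < 1), so the supremum is d_1 = 25/8. Hence ||M|| = 25/8.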